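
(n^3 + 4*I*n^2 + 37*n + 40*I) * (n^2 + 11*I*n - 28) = n^5 + 15*I*n^4 - 35*n^3 + 335*I*n^2 - 1476*n - 1120*I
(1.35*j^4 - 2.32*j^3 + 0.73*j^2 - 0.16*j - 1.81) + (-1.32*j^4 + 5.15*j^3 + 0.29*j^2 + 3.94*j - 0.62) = 0.03*j^4 + 2.83*j^3 + 1.02*j^2 + 3.78*j - 2.43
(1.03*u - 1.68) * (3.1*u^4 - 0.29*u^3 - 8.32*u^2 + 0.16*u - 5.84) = 3.193*u^5 - 5.5067*u^4 - 8.0824*u^3 + 14.1424*u^2 - 6.284*u + 9.8112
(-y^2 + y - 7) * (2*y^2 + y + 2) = -2*y^4 + y^3 - 15*y^2 - 5*y - 14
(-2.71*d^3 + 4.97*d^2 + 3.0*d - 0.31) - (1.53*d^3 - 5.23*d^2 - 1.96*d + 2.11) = -4.24*d^3 + 10.2*d^2 + 4.96*d - 2.42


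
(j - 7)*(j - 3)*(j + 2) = j^3 - 8*j^2 + j + 42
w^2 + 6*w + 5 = (w + 1)*(w + 5)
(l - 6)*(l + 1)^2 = l^3 - 4*l^2 - 11*l - 6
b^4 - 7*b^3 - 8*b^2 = b^2*(b - 8)*(b + 1)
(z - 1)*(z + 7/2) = z^2 + 5*z/2 - 7/2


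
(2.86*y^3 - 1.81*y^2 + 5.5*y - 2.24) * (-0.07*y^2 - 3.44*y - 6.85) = -0.2002*y^5 - 9.7117*y^4 - 13.7496*y^3 - 6.3647*y^2 - 29.9694*y + 15.344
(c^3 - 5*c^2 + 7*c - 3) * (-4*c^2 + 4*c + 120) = -4*c^5 + 24*c^4 + 72*c^3 - 560*c^2 + 828*c - 360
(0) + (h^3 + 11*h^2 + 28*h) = h^3 + 11*h^2 + 28*h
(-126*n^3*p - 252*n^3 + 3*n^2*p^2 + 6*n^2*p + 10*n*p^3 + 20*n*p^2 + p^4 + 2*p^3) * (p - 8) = -126*n^3*p^2 + 756*n^3*p + 2016*n^3 + 3*n^2*p^3 - 18*n^2*p^2 - 48*n^2*p + 10*n*p^4 - 60*n*p^3 - 160*n*p^2 + p^5 - 6*p^4 - 16*p^3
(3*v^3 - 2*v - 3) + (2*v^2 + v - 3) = 3*v^3 + 2*v^2 - v - 6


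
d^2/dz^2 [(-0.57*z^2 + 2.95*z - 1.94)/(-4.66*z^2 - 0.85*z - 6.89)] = (-132.63758*z^3 + 142.962276*z^2 + 614.40702*z - 33.101868)/(101.194696*z^6 + 55.37478*z^5 + 458.962002*z^4 + 164.361865*z^3 + 678.594033*z^2 + 121.053855*z + 327.082769)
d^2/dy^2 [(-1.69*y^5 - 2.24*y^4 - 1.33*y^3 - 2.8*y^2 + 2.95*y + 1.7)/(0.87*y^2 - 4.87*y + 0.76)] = (-7.674966*y^7 + 111.174864*y^6 - 444.1485*y^5 - 139.990824*y^4 + 32.539036*y^3 + 32.838228*y^2 - 59.528868*y + 96.9919)/(0.658503*y^6 - 11.058309*y^5 + 63.626841*y^4 - 134.821567*y^3 + 55.582068*y^2 - 8.438736*y + 0.438976)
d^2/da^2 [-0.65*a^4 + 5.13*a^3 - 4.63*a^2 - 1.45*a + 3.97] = -7.8*a^2 + 30.78*a - 9.26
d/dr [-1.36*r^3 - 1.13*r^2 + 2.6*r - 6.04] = -4.08*r^2 - 2.26*r + 2.6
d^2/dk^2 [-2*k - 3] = 0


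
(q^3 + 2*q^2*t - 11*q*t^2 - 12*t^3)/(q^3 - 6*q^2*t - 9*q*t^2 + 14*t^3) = (q^3 + 2*q^2*t - 11*q*t^2 - 12*t^3)/(q^3 - 6*q^2*t - 9*q*t^2 + 14*t^3)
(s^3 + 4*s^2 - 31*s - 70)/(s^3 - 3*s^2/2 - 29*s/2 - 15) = 2*(s + 7)/(2*s + 3)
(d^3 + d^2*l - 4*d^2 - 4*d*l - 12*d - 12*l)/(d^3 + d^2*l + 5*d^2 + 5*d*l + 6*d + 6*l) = (d - 6)/(d + 3)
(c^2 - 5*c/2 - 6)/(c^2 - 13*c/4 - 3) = 2*(2*c + 3)/(4*c + 3)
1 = 1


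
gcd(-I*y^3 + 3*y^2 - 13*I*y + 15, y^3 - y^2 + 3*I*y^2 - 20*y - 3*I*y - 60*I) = 1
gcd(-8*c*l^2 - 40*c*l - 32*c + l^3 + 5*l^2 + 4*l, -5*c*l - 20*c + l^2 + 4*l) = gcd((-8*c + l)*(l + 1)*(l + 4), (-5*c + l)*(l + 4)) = l + 4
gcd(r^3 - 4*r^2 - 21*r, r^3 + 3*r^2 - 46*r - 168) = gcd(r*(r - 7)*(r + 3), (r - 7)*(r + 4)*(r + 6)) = r - 7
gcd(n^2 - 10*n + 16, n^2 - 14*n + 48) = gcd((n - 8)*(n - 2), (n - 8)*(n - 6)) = n - 8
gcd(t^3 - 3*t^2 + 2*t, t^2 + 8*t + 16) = 1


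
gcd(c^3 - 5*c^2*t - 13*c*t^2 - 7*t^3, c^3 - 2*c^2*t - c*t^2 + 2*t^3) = c + t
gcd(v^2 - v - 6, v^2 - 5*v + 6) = v - 3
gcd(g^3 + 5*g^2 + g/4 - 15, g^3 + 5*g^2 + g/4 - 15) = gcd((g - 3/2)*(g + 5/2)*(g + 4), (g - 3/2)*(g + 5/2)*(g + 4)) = g^3 + 5*g^2 + g/4 - 15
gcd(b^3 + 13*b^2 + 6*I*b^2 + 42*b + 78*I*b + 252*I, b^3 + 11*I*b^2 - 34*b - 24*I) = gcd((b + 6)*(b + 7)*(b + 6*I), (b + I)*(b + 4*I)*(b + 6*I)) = b + 6*I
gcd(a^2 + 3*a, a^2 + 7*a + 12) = a + 3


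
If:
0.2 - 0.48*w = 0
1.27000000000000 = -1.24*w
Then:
No Solution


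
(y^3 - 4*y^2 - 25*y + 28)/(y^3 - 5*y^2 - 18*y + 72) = (y^2 - 8*y + 7)/(y^2 - 9*y + 18)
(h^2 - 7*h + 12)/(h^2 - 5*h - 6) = (-h^2 + 7*h - 12)/(-h^2 + 5*h + 6)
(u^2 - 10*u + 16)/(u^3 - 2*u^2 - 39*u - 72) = (u - 2)/(u^2 + 6*u + 9)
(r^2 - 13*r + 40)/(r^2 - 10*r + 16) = (r - 5)/(r - 2)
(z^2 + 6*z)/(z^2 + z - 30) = z/(z - 5)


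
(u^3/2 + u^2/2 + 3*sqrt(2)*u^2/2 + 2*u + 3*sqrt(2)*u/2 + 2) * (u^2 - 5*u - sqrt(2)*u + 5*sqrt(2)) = u^5/2 - 2*u^4 + sqrt(2)*u^4 - 4*sqrt(2)*u^3 - 7*u^3/2 - 7*sqrt(2)*u^2 + 4*u^2 + 5*u + 8*sqrt(2)*u + 10*sqrt(2)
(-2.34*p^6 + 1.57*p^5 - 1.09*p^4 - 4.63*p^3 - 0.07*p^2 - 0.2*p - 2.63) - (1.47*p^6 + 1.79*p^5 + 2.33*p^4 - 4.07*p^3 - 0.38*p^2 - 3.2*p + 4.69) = -3.81*p^6 - 0.22*p^5 - 3.42*p^4 - 0.56*p^3 + 0.31*p^2 + 3.0*p - 7.32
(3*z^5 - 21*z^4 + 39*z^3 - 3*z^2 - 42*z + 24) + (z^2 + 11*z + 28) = 3*z^5 - 21*z^4 + 39*z^3 - 2*z^2 - 31*z + 52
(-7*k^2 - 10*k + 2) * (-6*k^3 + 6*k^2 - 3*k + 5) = 42*k^5 + 18*k^4 - 51*k^3 + 7*k^2 - 56*k + 10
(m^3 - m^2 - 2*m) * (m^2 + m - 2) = m^5 - 5*m^3 + 4*m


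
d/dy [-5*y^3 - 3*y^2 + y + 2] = -15*y^2 - 6*y + 1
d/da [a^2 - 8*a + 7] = 2*a - 8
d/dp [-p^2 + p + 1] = 1 - 2*p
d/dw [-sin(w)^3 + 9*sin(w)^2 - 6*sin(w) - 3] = 3*(6*sin(w) + cos(w)^2 - 3)*cos(w)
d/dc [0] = 0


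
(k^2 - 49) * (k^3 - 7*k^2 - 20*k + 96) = k^5 - 7*k^4 - 69*k^3 + 439*k^2 + 980*k - 4704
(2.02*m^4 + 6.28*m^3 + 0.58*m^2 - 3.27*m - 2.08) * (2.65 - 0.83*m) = -1.6766*m^5 + 0.1406*m^4 + 16.1606*m^3 + 4.2511*m^2 - 6.9391*m - 5.512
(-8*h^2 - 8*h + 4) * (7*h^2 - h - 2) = -56*h^4 - 48*h^3 + 52*h^2 + 12*h - 8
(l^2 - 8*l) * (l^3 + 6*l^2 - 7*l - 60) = l^5 - 2*l^4 - 55*l^3 - 4*l^2 + 480*l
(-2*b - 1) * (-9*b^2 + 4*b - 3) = 18*b^3 + b^2 + 2*b + 3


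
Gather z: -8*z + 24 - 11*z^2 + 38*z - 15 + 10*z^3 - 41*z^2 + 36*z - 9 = 10*z^3 - 52*z^2 + 66*z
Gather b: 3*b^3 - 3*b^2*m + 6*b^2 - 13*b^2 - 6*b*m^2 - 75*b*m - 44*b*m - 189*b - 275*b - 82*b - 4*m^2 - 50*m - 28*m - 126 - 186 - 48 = 3*b^3 + b^2*(-3*m - 7) + b*(-6*m^2 - 119*m - 546) - 4*m^2 - 78*m - 360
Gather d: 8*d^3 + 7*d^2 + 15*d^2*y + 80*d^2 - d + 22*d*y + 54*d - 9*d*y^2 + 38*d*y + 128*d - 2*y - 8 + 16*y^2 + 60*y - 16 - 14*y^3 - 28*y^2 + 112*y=8*d^3 + d^2*(15*y + 87) + d*(-9*y^2 + 60*y + 181) - 14*y^3 - 12*y^2 + 170*y - 24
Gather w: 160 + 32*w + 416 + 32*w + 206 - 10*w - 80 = 54*w + 702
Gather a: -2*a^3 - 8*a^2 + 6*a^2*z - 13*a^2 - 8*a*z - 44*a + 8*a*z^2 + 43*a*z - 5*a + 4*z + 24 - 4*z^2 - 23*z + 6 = -2*a^3 + a^2*(6*z - 21) + a*(8*z^2 + 35*z - 49) - 4*z^2 - 19*z + 30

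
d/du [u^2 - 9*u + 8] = 2*u - 9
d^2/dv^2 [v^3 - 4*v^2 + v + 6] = 6*v - 8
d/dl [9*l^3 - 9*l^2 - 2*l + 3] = 27*l^2 - 18*l - 2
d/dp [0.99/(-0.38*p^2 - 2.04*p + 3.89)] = (0.7524*p + 2.0196)/(0.38*p^2 + 2.04*p - 3.89)^2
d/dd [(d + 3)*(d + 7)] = 2*d + 10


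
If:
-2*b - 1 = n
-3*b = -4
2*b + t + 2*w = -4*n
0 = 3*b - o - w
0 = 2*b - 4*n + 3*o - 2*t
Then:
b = 4/3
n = -11/3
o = 28/3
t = 68/3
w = -16/3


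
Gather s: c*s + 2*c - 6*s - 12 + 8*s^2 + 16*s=2*c + 8*s^2 + s*(c + 10) - 12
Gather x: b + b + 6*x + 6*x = 2*b + 12*x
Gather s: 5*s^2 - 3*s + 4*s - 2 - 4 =5*s^2 + s - 6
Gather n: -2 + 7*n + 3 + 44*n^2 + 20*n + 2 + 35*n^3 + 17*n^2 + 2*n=35*n^3 + 61*n^2 + 29*n + 3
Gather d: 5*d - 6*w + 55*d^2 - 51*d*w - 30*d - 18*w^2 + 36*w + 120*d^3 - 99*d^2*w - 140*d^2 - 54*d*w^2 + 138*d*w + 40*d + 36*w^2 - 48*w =120*d^3 + d^2*(-99*w - 85) + d*(-54*w^2 + 87*w + 15) + 18*w^2 - 18*w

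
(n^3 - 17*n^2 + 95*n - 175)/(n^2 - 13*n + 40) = (n^2 - 12*n + 35)/(n - 8)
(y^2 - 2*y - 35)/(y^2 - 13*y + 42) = (y + 5)/(y - 6)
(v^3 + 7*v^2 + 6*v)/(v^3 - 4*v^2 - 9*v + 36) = v*(v^2 + 7*v + 6)/(v^3 - 4*v^2 - 9*v + 36)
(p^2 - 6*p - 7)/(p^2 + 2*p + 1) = (p - 7)/(p + 1)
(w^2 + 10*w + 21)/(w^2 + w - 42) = (w + 3)/(w - 6)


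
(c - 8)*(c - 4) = c^2 - 12*c + 32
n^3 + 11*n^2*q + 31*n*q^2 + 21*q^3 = (n + q)*(n + 3*q)*(n + 7*q)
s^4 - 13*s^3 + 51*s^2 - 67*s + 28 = (s - 7)*(s - 4)*(s - 1)^2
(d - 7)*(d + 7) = d^2 - 49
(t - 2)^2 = t^2 - 4*t + 4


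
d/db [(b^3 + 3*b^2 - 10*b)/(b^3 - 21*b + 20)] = (-3*b^2 + 8*b - 8)/(b^4 - 10*b^3 + 33*b^2 - 40*b + 16)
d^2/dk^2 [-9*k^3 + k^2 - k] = 2 - 54*k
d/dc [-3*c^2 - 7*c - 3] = -6*c - 7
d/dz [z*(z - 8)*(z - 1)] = 3*z^2 - 18*z + 8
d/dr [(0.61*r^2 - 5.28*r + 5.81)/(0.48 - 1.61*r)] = (-0.9821*r^2 + 0.585599999999999*r + 6.8197)/(2.5921*r^2 - 1.5456*r + 0.2304)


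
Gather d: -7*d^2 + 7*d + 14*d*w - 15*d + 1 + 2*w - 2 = -7*d^2 + d*(14*w - 8) + 2*w - 1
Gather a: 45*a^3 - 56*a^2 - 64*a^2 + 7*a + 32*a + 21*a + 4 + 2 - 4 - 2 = 45*a^3 - 120*a^2 + 60*a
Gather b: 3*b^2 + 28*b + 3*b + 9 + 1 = 3*b^2 + 31*b + 10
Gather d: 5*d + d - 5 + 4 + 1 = 6*d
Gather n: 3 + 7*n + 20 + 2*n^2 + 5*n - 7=2*n^2 + 12*n + 16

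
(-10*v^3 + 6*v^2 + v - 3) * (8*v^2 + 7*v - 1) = -80*v^5 - 22*v^4 + 60*v^3 - 23*v^2 - 22*v + 3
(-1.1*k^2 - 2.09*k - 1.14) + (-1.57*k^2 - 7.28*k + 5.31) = -2.67*k^2 - 9.37*k + 4.17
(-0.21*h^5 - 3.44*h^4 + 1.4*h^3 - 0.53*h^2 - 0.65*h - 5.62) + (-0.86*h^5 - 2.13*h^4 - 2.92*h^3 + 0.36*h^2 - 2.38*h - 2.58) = -1.07*h^5 - 5.57*h^4 - 1.52*h^3 - 0.17*h^2 - 3.03*h - 8.2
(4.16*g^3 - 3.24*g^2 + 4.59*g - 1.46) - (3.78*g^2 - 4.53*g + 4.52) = 4.16*g^3 - 7.02*g^2 + 9.12*g - 5.98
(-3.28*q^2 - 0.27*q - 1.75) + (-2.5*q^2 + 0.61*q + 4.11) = -5.78*q^2 + 0.34*q + 2.36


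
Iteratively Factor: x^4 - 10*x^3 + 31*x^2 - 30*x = (x)*(x^3 - 10*x^2 + 31*x - 30) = x*(x - 5)*(x^2 - 5*x + 6) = x*(x - 5)*(x - 3)*(x - 2)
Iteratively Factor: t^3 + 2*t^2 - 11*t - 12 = (t - 3)*(t^2 + 5*t + 4) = (t - 3)*(t + 1)*(t + 4)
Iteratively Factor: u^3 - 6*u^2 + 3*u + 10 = (u - 5)*(u^2 - u - 2) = (u - 5)*(u + 1)*(u - 2)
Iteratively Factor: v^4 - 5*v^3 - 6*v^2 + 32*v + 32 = (v + 1)*(v^3 - 6*v^2 + 32) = (v - 4)*(v + 1)*(v^2 - 2*v - 8) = (v - 4)^2*(v + 1)*(v + 2)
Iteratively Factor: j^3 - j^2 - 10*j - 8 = (j - 4)*(j^2 + 3*j + 2) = (j - 4)*(j + 1)*(j + 2)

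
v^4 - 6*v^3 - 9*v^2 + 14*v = v*(v - 7)*(v - 1)*(v + 2)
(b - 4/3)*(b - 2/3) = b^2 - 2*b + 8/9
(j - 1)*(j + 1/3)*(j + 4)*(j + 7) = j^4 + 31*j^3/3 + 61*j^2/3 - 67*j/3 - 28/3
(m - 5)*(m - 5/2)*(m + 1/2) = m^3 - 7*m^2 + 35*m/4 + 25/4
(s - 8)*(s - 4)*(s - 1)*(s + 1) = s^4 - 12*s^3 + 31*s^2 + 12*s - 32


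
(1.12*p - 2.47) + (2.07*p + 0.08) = 3.19*p - 2.39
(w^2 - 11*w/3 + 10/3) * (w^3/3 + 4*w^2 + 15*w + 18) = w^5/3 + 25*w^4/9 + 13*w^3/9 - 71*w^2/3 - 16*w + 60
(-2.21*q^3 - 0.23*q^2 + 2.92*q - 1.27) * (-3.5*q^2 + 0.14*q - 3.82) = 7.735*q^5 + 0.4956*q^4 - 1.81*q^3 + 5.7324*q^2 - 11.3322*q + 4.8514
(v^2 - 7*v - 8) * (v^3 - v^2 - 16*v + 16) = v^5 - 8*v^4 - 17*v^3 + 136*v^2 + 16*v - 128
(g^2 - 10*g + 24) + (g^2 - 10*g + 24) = 2*g^2 - 20*g + 48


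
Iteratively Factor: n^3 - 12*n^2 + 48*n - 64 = (n - 4)*(n^2 - 8*n + 16) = (n - 4)^2*(n - 4)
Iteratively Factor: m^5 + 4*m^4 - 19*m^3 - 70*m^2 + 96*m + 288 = (m + 4)*(m^4 - 19*m^2 + 6*m + 72) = (m + 4)^2*(m^3 - 4*m^2 - 3*m + 18) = (m - 3)*(m + 4)^2*(m^2 - m - 6) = (m - 3)*(m + 2)*(m + 4)^2*(m - 3)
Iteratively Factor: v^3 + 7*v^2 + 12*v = (v + 4)*(v^2 + 3*v) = v*(v + 4)*(v + 3)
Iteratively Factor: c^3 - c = (c)*(c^2 - 1) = c*(c + 1)*(c - 1)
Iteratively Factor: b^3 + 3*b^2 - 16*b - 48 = (b - 4)*(b^2 + 7*b + 12) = (b - 4)*(b + 4)*(b + 3)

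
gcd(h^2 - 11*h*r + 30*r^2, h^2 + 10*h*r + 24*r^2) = 1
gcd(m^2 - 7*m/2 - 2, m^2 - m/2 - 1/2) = m + 1/2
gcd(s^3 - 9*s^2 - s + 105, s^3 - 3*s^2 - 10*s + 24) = s + 3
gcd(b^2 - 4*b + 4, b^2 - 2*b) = b - 2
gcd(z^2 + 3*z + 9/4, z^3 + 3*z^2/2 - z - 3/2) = z + 3/2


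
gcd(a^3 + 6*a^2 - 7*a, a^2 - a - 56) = a + 7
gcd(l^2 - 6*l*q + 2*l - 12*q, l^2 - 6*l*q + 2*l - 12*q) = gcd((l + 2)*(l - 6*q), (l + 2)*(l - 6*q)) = -l^2 + 6*l*q - 2*l + 12*q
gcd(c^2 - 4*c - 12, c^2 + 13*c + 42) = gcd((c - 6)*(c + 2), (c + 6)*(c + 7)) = 1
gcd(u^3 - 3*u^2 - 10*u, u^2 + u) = u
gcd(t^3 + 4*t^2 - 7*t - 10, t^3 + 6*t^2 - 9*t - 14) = t^2 - t - 2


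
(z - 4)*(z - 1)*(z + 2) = z^3 - 3*z^2 - 6*z + 8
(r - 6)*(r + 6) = r^2 - 36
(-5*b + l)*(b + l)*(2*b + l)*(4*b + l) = -40*b^4 - 62*b^3*l - 21*b^2*l^2 + 2*b*l^3 + l^4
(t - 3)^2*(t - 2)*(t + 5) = t^4 - 3*t^3 - 19*t^2 + 87*t - 90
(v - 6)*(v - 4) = v^2 - 10*v + 24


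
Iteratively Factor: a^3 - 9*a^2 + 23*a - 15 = (a - 1)*(a^2 - 8*a + 15) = (a - 5)*(a - 1)*(a - 3)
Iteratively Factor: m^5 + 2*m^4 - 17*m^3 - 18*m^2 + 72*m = (m - 3)*(m^4 + 5*m^3 - 2*m^2 - 24*m) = m*(m - 3)*(m^3 + 5*m^2 - 2*m - 24) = m*(m - 3)*(m - 2)*(m^2 + 7*m + 12) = m*(m - 3)*(m - 2)*(m + 4)*(m + 3)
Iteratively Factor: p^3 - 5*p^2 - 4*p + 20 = (p - 5)*(p^2 - 4) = (p - 5)*(p - 2)*(p + 2)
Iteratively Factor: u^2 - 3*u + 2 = (u - 2)*(u - 1)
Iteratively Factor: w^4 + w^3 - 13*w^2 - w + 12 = (w - 1)*(w^3 + 2*w^2 - 11*w - 12) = (w - 3)*(w - 1)*(w^2 + 5*w + 4) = (w - 3)*(w - 1)*(w + 1)*(w + 4)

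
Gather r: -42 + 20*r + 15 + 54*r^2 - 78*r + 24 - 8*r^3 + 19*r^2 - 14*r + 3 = -8*r^3 + 73*r^2 - 72*r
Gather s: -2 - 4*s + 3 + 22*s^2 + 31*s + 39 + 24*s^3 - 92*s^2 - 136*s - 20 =24*s^3 - 70*s^2 - 109*s + 20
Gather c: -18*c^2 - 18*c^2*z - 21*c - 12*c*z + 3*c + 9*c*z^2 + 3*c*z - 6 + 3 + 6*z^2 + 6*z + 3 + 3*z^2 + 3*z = c^2*(-18*z - 18) + c*(9*z^2 - 9*z - 18) + 9*z^2 + 9*z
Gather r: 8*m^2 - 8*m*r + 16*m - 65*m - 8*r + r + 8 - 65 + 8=8*m^2 - 49*m + r*(-8*m - 7) - 49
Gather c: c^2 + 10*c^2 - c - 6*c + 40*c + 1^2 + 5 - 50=11*c^2 + 33*c - 44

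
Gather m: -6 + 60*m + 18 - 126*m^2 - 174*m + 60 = -126*m^2 - 114*m + 72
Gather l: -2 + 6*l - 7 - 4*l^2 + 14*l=-4*l^2 + 20*l - 9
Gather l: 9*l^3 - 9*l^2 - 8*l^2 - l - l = 9*l^3 - 17*l^2 - 2*l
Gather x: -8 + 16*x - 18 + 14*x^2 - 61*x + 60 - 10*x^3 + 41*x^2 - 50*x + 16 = -10*x^3 + 55*x^2 - 95*x + 50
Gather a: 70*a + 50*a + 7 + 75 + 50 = 120*a + 132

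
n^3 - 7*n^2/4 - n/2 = n*(n - 2)*(n + 1/4)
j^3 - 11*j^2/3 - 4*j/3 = j*(j - 4)*(j + 1/3)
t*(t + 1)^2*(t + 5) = t^4 + 7*t^3 + 11*t^2 + 5*t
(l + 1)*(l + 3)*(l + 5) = l^3 + 9*l^2 + 23*l + 15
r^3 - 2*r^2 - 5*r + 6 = (r - 3)*(r - 1)*(r + 2)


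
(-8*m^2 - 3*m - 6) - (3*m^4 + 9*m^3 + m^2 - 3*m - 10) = -3*m^4 - 9*m^3 - 9*m^2 + 4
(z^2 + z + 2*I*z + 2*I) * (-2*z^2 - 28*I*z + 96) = -2*z^4 - 2*z^3 - 32*I*z^3 + 152*z^2 - 32*I*z^2 + 152*z + 192*I*z + 192*I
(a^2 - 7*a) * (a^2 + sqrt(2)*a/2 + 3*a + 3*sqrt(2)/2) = a^4 - 4*a^3 + sqrt(2)*a^3/2 - 21*a^2 - 2*sqrt(2)*a^2 - 21*sqrt(2)*a/2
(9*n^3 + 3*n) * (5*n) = 45*n^4 + 15*n^2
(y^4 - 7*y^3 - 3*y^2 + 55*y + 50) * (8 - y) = -y^5 + 15*y^4 - 53*y^3 - 79*y^2 + 390*y + 400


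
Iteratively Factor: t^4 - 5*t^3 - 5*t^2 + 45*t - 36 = (t - 1)*(t^3 - 4*t^2 - 9*t + 36) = (t - 1)*(t + 3)*(t^2 - 7*t + 12) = (t - 3)*(t - 1)*(t + 3)*(t - 4)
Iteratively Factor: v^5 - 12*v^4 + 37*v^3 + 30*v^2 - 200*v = (v - 5)*(v^4 - 7*v^3 + 2*v^2 + 40*v) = (v - 5)^2*(v^3 - 2*v^2 - 8*v) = (v - 5)^2*(v + 2)*(v^2 - 4*v) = v*(v - 5)^2*(v + 2)*(v - 4)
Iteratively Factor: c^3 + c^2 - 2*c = (c - 1)*(c^2 + 2*c) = c*(c - 1)*(c + 2)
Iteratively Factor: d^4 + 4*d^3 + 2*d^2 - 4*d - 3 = (d + 1)*(d^3 + 3*d^2 - d - 3) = (d - 1)*(d + 1)*(d^2 + 4*d + 3) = (d - 1)*(d + 1)*(d + 3)*(d + 1)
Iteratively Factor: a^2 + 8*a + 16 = (a + 4)*(a + 4)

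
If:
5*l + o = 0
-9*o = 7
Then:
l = 7/45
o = -7/9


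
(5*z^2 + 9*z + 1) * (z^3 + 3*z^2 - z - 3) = 5*z^5 + 24*z^4 + 23*z^3 - 21*z^2 - 28*z - 3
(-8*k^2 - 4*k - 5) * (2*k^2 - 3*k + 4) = -16*k^4 + 16*k^3 - 30*k^2 - k - 20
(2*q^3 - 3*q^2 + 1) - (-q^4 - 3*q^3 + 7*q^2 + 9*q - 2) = q^4 + 5*q^3 - 10*q^2 - 9*q + 3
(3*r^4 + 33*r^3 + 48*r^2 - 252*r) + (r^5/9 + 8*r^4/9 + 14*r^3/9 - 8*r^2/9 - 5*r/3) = r^5/9 + 35*r^4/9 + 311*r^3/9 + 424*r^2/9 - 761*r/3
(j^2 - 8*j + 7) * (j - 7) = j^3 - 15*j^2 + 63*j - 49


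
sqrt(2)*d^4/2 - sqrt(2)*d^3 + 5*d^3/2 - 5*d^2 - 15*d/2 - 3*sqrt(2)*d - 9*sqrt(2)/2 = (d - 3)*(d + sqrt(2))*(d + 3*sqrt(2)/2)*(sqrt(2)*d/2 + sqrt(2)/2)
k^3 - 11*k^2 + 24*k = k*(k - 8)*(k - 3)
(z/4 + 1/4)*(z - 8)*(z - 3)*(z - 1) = z^4/4 - 11*z^3/4 + 23*z^2/4 + 11*z/4 - 6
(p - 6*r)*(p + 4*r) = p^2 - 2*p*r - 24*r^2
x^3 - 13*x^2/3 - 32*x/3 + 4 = (x - 6)*(x - 1/3)*(x + 2)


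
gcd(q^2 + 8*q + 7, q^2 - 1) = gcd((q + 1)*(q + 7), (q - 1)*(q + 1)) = q + 1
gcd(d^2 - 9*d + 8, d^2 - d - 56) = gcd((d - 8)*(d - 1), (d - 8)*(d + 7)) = d - 8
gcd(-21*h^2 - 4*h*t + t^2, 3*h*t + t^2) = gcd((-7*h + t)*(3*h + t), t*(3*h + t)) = 3*h + t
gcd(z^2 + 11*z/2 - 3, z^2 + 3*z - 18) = z + 6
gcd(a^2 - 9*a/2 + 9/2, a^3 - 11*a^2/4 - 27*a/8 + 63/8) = a^2 - 9*a/2 + 9/2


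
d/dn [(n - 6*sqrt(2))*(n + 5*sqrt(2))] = 2*n - sqrt(2)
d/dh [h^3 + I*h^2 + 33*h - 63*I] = 3*h^2 + 2*I*h + 33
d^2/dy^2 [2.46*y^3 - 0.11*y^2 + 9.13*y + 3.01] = 14.76*y - 0.22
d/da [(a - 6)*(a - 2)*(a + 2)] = 3*a^2 - 12*a - 4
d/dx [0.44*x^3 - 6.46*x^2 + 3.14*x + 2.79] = 1.32*x^2 - 12.92*x + 3.14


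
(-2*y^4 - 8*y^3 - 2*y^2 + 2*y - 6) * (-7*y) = 14*y^5 + 56*y^4 + 14*y^3 - 14*y^2 + 42*y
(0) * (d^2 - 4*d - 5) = 0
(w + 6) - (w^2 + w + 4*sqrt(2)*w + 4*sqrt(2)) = -w^2 - 4*sqrt(2)*w - 4*sqrt(2) + 6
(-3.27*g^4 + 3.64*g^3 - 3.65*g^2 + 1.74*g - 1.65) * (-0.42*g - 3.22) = 1.3734*g^5 + 9.0006*g^4 - 10.1878*g^3 + 11.0222*g^2 - 4.9098*g + 5.313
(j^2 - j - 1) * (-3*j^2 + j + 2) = -3*j^4 + 4*j^3 + 4*j^2 - 3*j - 2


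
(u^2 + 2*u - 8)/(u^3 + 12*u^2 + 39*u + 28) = (u - 2)/(u^2 + 8*u + 7)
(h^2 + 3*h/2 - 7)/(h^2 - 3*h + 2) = (h + 7/2)/(h - 1)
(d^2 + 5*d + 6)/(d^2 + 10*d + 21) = (d + 2)/(d + 7)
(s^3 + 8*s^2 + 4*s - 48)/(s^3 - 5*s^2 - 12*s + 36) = (s^2 + 10*s + 24)/(s^2 - 3*s - 18)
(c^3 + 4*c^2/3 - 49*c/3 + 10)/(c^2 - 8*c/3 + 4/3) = (c^2 + 2*c - 15)/(c - 2)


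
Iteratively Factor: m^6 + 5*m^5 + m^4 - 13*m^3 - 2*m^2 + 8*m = (m + 2)*(m^5 + 3*m^4 - 5*m^3 - 3*m^2 + 4*m) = m*(m + 2)*(m^4 + 3*m^3 - 5*m^2 - 3*m + 4) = m*(m + 2)*(m + 4)*(m^3 - m^2 - m + 1) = m*(m - 1)*(m + 2)*(m + 4)*(m^2 - 1) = m*(m - 1)*(m + 1)*(m + 2)*(m + 4)*(m - 1)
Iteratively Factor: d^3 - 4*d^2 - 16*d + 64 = (d - 4)*(d^2 - 16) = (d - 4)^2*(d + 4)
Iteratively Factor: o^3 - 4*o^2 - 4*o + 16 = (o + 2)*(o^2 - 6*o + 8) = (o - 2)*(o + 2)*(o - 4)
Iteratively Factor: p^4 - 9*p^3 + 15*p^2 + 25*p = (p)*(p^3 - 9*p^2 + 15*p + 25) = p*(p - 5)*(p^2 - 4*p - 5) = p*(p - 5)*(p + 1)*(p - 5)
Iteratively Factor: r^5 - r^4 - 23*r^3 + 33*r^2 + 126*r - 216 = (r + 4)*(r^4 - 5*r^3 - 3*r^2 + 45*r - 54) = (r + 3)*(r + 4)*(r^3 - 8*r^2 + 21*r - 18) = (r - 2)*(r + 3)*(r + 4)*(r^2 - 6*r + 9) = (r - 3)*(r - 2)*(r + 3)*(r + 4)*(r - 3)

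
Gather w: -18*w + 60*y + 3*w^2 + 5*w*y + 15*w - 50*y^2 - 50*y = 3*w^2 + w*(5*y - 3) - 50*y^2 + 10*y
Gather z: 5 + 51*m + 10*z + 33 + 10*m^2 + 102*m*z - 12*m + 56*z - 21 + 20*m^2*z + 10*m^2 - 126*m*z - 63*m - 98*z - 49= 20*m^2 - 24*m + z*(20*m^2 - 24*m - 32) - 32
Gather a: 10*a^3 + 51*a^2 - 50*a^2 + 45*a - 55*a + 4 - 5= 10*a^3 + a^2 - 10*a - 1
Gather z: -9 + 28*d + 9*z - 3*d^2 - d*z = -3*d^2 + 28*d + z*(9 - d) - 9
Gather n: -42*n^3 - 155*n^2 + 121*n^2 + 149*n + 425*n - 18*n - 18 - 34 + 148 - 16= -42*n^3 - 34*n^2 + 556*n + 80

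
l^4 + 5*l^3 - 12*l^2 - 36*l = l*(l - 3)*(l + 2)*(l + 6)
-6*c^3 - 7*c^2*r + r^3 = (-3*c + r)*(c + r)*(2*c + r)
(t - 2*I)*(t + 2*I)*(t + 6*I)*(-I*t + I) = -I*t^4 + 6*t^3 + I*t^3 - 6*t^2 - 4*I*t^2 + 24*t + 4*I*t - 24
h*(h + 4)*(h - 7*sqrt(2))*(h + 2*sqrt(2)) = h^4 - 5*sqrt(2)*h^3 + 4*h^3 - 20*sqrt(2)*h^2 - 28*h^2 - 112*h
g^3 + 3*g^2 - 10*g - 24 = (g - 3)*(g + 2)*(g + 4)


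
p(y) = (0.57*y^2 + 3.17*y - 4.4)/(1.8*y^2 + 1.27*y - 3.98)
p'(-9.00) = -0.03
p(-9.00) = 0.10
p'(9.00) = -0.01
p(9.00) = 0.46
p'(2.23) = -0.11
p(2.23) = 0.71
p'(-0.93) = -1.68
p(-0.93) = 1.90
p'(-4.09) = -0.31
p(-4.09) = -0.37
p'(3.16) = -0.06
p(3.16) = 0.63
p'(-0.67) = -1.04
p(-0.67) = 1.56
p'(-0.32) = -0.63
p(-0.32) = 1.27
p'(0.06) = -0.42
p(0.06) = 1.08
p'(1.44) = -0.43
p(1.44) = 0.85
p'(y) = (-3.6*y - 1.27)*(0.57*y^2 + 3.17*y - 4.4)/(1.8*y^2 + 1.27*y - 3.98)^2 + (1.14*y + 3.17)/(1.8*y^2 + 1.27*y - 3.98)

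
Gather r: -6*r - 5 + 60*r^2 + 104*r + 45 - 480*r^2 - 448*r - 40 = -420*r^2 - 350*r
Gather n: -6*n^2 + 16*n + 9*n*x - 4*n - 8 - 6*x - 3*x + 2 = -6*n^2 + n*(9*x + 12) - 9*x - 6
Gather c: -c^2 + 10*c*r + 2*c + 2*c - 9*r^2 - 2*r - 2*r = -c^2 + c*(10*r + 4) - 9*r^2 - 4*r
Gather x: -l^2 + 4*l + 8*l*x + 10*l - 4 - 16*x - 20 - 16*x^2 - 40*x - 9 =-l^2 + 14*l - 16*x^2 + x*(8*l - 56) - 33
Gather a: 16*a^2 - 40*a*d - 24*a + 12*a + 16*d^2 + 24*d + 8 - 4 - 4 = 16*a^2 + a*(-40*d - 12) + 16*d^2 + 24*d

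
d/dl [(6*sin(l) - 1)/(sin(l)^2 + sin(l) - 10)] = (-6*sin(l)^2 + 2*sin(l) - 59)*cos(l)/(sin(l)^2 + sin(l) - 10)^2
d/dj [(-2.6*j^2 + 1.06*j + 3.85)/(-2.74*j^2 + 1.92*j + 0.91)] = (-2.0876*j^2 + 16.366*j - 6.4274)/(7.5076*j^4 - 10.5216*j^3 - 1.3004*j^2 + 3.4944*j + 0.8281)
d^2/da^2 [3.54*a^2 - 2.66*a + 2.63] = 7.08000000000000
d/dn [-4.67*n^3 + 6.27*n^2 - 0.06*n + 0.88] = -14.01*n^2 + 12.54*n - 0.06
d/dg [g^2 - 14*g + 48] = 2*g - 14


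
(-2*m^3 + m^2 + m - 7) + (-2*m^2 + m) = -2*m^3 - m^2 + 2*m - 7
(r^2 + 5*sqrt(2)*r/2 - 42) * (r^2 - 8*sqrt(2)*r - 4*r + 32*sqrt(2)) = r^4 - 11*sqrt(2)*r^3/2 - 4*r^3 - 82*r^2 + 22*sqrt(2)*r^2 + 328*r + 336*sqrt(2)*r - 1344*sqrt(2)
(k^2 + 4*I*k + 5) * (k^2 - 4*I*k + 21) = k^4 + 42*k^2 + 64*I*k + 105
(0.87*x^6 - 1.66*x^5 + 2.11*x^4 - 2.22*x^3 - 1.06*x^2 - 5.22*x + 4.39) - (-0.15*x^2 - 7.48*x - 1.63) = 0.87*x^6 - 1.66*x^5 + 2.11*x^4 - 2.22*x^3 - 0.91*x^2 + 2.26*x + 6.02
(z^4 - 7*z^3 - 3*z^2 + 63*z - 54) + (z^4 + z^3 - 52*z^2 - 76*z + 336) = 2*z^4 - 6*z^3 - 55*z^2 - 13*z + 282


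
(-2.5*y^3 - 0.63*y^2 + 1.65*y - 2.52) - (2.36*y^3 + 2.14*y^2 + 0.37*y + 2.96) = -4.86*y^3 - 2.77*y^2 + 1.28*y - 5.48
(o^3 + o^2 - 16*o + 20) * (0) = 0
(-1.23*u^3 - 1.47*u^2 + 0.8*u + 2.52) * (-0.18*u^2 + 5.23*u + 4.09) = 0.2214*u^5 - 6.1683*u^4 - 12.8628*u^3 - 2.2819*u^2 + 16.4516*u + 10.3068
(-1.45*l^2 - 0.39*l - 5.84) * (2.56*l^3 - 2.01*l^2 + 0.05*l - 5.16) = -3.712*l^5 + 1.9161*l^4 - 14.239*l^3 + 19.2009*l^2 + 1.7204*l + 30.1344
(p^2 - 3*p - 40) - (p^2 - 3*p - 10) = -30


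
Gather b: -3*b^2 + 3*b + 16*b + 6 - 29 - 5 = -3*b^2 + 19*b - 28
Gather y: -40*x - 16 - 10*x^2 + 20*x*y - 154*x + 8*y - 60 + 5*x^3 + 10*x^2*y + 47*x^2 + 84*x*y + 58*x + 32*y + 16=5*x^3 + 37*x^2 - 136*x + y*(10*x^2 + 104*x + 40) - 60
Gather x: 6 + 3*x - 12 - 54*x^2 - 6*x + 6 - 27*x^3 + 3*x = -27*x^3 - 54*x^2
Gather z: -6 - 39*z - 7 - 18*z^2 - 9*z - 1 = -18*z^2 - 48*z - 14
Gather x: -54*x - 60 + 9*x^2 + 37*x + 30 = 9*x^2 - 17*x - 30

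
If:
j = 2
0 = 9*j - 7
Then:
No Solution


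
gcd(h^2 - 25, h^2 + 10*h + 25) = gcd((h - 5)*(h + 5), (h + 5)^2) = h + 5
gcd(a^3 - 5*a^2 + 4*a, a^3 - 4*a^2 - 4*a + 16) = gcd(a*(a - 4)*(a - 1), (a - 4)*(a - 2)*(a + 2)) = a - 4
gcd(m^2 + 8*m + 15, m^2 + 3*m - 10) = m + 5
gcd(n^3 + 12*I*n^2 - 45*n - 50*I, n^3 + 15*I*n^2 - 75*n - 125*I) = n^2 + 10*I*n - 25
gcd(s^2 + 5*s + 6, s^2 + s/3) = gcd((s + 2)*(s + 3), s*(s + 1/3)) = 1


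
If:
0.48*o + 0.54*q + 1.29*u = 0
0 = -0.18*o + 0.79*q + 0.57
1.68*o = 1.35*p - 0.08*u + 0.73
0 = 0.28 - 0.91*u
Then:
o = -0.01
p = -0.54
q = -0.72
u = 0.31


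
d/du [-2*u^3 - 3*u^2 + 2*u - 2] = -6*u^2 - 6*u + 2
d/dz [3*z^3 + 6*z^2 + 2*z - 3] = 9*z^2 + 12*z + 2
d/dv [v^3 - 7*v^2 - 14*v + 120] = 3*v^2 - 14*v - 14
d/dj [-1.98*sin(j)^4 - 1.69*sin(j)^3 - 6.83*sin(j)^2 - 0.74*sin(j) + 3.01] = (-19.6*sin(j) + 1.98*sin(3*j) + 2.535*cos(2*j) - 3.275)*cos(j)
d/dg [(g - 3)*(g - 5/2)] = 2*g - 11/2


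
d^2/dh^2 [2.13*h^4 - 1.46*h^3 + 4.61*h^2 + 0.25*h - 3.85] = 25.56*h^2 - 8.76*h + 9.22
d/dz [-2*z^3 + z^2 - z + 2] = -6*z^2 + 2*z - 1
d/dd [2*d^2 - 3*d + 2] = 4*d - 3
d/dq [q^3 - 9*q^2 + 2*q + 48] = 3*q^2 - 18*q + 2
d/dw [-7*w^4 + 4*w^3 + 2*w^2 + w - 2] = -28*w^3 + 12*w^2 + 4*w + 1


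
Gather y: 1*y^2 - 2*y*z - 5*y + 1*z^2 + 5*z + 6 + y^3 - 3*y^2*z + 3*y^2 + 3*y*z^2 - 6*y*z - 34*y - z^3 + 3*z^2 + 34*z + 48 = y^3 + y^2*(4 - 3*z) + y*(3*z^2 - 8*z - 39) - z^3 + 4*z^2 + 39*z + 54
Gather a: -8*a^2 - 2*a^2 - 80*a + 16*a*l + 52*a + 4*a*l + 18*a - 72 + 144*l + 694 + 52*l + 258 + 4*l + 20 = -10*a^2 + a*(20*l - 10) + 200*l + 900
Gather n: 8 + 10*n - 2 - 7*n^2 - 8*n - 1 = -7*n^2 + 2*n + 5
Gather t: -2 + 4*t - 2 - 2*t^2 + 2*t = -2*t^2 + 6*t - 4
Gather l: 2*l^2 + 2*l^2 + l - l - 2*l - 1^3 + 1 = 4*l^2 - 2*l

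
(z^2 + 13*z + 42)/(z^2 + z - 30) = (z + 7)/(z - 5)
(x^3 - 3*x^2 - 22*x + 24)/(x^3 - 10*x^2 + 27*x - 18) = (x + 4)/(x - 3)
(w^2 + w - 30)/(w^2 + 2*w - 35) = (w + 6)/(w + 7)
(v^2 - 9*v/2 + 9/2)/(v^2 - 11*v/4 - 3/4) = 2*(2*v - 3)/(4*v + 1)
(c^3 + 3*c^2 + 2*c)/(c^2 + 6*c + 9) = c*(c^2 + 3*c + 2)/(c^2 + 6*c + 9)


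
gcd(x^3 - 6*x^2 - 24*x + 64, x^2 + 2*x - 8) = x^2 + 2*x - 8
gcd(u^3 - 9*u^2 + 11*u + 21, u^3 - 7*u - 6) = u^2 - 2*u - 3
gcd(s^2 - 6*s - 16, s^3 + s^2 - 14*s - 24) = s + 2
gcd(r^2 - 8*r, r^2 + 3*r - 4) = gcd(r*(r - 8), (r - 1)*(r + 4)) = 1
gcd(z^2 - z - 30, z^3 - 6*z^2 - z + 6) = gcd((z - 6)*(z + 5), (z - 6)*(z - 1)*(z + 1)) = z - 6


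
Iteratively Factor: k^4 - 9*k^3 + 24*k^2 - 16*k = (k - 4)*(k^3 - 5*k^2 + 4*k) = k*(k - 4)*(k^2 - 5*k + 4) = k*(k - 4)*(k - 1)*(k - 4)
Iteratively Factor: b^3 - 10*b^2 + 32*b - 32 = (b - 4)*(b^2 - 6*b + 8) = (b - 4)*(b - 2)*(b - 4)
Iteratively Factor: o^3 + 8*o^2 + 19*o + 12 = (o + 3)*(o^2 + 5*o + 4) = (o + 1)*(o + 3)*(o + 4)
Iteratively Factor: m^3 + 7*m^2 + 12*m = (m)*(m^2 + 7*m + 12) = m*(m + 4)*(m + 3)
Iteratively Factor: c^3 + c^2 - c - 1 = (c + 1)*(c^2 - 1) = (c + 1)^2*(c - 1)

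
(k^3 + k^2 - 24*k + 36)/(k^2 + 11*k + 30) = (k^2 - 5*k + 6)/(k + 5)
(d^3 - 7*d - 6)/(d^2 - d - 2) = (d^2 - d - 6)/(d - 2)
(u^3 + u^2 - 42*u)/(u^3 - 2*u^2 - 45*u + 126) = u/(u - 3)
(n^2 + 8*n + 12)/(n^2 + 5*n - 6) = (n + 2)/(n - 1)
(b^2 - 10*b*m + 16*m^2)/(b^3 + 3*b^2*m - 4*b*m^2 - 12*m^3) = (b - 8*m)/(b^2 + 5*b*m + 6*m^2)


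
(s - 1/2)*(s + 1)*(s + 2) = s^3 + 5*s^2/2 + s/2 - 1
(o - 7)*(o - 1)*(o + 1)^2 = o^4 - 6*o^3 - 8*o^2 + 6*o + 7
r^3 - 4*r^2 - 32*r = r*(r - 8)*(r + 4)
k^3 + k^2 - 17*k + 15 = (k - 3)*(k - 1)*(k + 5)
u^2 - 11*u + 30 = (u - 6)*(u - 5)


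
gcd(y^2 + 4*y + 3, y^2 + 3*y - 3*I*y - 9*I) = y + 3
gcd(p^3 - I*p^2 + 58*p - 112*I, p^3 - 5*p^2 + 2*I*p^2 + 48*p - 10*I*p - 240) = p + 8*I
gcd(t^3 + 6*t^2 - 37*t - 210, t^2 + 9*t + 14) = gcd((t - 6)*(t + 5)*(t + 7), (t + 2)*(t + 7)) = t + 7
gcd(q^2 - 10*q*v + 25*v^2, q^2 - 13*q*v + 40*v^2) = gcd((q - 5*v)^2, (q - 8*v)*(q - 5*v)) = q - 5*v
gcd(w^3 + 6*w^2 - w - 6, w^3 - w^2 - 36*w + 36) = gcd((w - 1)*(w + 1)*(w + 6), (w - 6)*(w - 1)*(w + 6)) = w^2 + 5*w - 6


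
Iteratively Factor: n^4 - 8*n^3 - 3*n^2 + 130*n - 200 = (n - 5)*(n^3 - 3*n^2 - 18*n + 40) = (n - 5)*(n + 4)*(n^2 - 7*n + 10) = (n - 5)*(n - 2)*(n + 4)*(n - 5)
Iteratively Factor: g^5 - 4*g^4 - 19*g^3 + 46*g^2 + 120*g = (g + 3)*(g^4 - 7*g^3 + 2*g^2 + 40*g) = (g - 5)*(g + 3)*(g^3 - 2*g^2 - 8*g) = g*(g - 5)*(g + 3)*(g^2 - 2*g - 8) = g*(g - 5)*(g - 4)*(g + 3)*(g + 2)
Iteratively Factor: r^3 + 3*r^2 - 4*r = (r + 4)*(r^2 - r) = r*(r + 4)*(r - 1)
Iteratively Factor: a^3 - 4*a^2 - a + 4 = (a - 1)*(a^2 - 3*a - 4) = (a - 1)*(a + 1)*(a - 4)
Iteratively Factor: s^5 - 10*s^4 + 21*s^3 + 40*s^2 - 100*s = (s)*(s^4 - 10*s^3 + 21*s^2 + 40*s - 100) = s*(s - 2)*(s^3 - 8*s^2 + 5*s + 50) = s*(s - 5)*(s - 2)*(s^2 - 3*s - 10) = s*(s - 5)*(s - 2)*(s + 2)*(s - 5)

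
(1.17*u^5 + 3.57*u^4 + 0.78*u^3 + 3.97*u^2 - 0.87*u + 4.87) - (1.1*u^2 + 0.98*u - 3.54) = 1.17*u^5 + 3.57*u^4 + 0.78*u^3 + 2.87*u^2 - 1.85*u + 8.41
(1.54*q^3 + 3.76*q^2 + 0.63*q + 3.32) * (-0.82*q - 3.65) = -1.2628*q^4 - 8.7042*q^3 - 14.2406*q^2 - 5.0219*q - 12.118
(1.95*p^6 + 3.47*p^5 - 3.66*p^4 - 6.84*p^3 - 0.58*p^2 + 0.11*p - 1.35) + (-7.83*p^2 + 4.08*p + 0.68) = 1.95*p^6 + 3.47*p^5 - 3.66*p^4 - 6.84*p^3 - 8.41*p^2 + 4.19*p - 0.67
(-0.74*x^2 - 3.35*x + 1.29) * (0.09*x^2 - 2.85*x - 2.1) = -0.0666*x^4 + 1.8075*x^3 + 11.2176*x^2 + 3.3585*x - 2.709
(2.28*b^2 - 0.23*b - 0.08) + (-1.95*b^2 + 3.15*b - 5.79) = 0.33*b^2 + 2.92*b - 5.87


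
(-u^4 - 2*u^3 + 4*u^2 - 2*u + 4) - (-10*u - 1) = -u^4 - 2*u^3 + 4*u^2 + 8*u + 5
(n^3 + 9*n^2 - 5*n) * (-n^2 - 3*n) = -n^5 - 12*n^4 - 22*n^3 + 15*n^2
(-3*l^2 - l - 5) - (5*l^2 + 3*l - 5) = -8*l^2 - 4*l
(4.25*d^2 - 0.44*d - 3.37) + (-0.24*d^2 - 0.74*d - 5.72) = 4.01*d^2 - 1.18*d - 9.09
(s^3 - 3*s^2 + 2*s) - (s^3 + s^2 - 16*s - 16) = -4*s^2 + 18*s + 16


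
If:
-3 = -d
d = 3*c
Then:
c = 1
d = 3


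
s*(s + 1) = s^2 + s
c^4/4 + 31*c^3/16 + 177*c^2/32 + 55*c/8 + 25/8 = (c/2 + 1)^2*(c + 5/4)*(c + 5/2)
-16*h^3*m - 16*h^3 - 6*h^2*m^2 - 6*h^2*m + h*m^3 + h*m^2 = (-8*h + m)*(2*h + m)*(h*m + h)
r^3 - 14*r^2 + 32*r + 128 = (r - 8)^2*(r + 2)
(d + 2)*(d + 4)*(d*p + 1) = d^3*p + 6*d^2*p + d^2 + 8*d*p + 6*d + 8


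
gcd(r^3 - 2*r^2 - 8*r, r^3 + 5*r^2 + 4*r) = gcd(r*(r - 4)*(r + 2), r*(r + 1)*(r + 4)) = r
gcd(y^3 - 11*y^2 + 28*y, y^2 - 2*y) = y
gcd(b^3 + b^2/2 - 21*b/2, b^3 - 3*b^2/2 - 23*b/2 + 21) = b^2 + b/2 - 21/2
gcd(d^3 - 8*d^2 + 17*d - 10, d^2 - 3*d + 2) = d^2 - 3*d + 2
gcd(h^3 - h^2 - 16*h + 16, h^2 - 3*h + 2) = h - 1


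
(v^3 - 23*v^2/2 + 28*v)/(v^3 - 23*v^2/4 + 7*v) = 2*(2*v^2 - 23*v + 56)/(4*v^2 - 23*v + 28)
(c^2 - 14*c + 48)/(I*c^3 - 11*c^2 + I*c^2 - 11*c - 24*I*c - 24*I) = I*(-c^2 + 14*c - 48)/(c^3 + c^2*(1 + 11*I) + c*(-24 + 11*I) - 24)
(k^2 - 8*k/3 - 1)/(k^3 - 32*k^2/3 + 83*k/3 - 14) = (3*k + 1)/(3*k^2 - 23*k + 14)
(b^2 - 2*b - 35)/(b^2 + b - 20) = (b - 7)/(b - 4)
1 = 1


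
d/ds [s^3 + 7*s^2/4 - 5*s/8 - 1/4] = 3*s^2 + 7*s/2 - 5/8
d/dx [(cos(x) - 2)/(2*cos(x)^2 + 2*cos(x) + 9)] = (-8*cos(x) + cos(2*x) - 12)*sin(x)/(2*cos(x) + cos(2*x) + 10)^2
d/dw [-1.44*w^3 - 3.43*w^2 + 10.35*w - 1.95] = -4.32*w^2 - 6.86*w + 10.35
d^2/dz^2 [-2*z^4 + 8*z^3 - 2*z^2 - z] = -24*z^2 + 48*z - 4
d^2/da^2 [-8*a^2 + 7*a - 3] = -16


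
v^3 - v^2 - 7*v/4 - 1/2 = (v - 2)*(v + 1/2)^2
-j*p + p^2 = p*(-j + p)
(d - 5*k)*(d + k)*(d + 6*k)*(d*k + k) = d^4*k + 2*d^3*k^2 + d^3*k - 29*d^2*k^3 + 2*d^2*k^2 - 30*d*k^4 - 29*d*k^3 - 30*k^4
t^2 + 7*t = t*(t + 7)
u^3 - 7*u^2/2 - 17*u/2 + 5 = (u - 5)*(u - 1/2)*(u + 2)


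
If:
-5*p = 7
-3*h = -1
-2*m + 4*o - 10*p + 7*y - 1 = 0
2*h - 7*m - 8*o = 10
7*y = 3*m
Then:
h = 1/3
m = 10/3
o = -49/12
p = -7/5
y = 10/7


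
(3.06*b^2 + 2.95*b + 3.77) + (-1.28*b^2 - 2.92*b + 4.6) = 1.78*b^2 + 0.0300000000000002*b + 8.37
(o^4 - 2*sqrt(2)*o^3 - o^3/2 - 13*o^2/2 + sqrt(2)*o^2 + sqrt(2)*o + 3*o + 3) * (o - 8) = o^5 - 17*o^4/2 - 2*sqrt(2)*o^4 - 5*o^3/2 + 17*sqrt(2)*o^3 - 7*sqrt(2)*o^2 + 55*o^2 - 21*o - 8*sqrt(2)*o - 24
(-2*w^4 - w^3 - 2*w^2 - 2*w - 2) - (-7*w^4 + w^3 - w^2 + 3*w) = 5*w^4 - 2*w^3 - w^2 - 5*w - 2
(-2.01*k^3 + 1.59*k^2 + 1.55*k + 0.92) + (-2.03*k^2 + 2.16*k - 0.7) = -2.01*k^3 - 0.44*k^2 + 3.71*k + 0.22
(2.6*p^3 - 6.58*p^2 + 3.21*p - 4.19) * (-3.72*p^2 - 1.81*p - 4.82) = -9.672*p^5 + 19.7716*p^4 - 12.5634*p^3 + 41.4923*p^2 - 7.8883*p + 20.1958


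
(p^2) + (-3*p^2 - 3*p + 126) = -2*p^2 - 3*p + 126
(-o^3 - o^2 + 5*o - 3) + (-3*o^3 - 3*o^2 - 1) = -4*o^3 - 4*o^2 + 5*o - 4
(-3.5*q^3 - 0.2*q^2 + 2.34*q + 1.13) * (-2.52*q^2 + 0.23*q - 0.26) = 8.82*q^5 - 0.301*q^4 - 5.0328*q^3 - 2.2574*q^2 - 0.3485*q - 0.2938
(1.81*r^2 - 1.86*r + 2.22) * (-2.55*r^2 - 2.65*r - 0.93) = -4.6155*r^4 - 0.0534999999999997*r^3 - 2.4153*r^2 - 4.1532*r - 2.0646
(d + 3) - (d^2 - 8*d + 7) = -d^2 + 9*d - 4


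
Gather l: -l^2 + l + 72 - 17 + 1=-l^2 + l + 56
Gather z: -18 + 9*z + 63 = 9*z + 45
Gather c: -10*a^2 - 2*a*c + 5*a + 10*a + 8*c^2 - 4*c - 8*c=-10*a^2 + 15*a + 8*c^2 + c*(-2*a - 12)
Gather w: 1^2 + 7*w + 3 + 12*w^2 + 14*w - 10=12*w^2 + 21*w - 6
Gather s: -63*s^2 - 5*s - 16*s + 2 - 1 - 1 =-63*s^2 - 21*s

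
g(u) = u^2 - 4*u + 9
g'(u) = 2*u - 4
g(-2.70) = 27.09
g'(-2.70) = -9.40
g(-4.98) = 53.72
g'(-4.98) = -13.96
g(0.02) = 8.92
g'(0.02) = -3.96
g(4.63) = 11.92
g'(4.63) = 5.26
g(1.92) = 5.01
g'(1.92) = -0.16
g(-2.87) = 28.72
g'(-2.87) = -9.74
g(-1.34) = 16.16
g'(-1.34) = -6.68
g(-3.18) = 31.83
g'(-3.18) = -10.36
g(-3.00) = 30.00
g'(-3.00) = -10.00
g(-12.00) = 201.00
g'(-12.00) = -28.00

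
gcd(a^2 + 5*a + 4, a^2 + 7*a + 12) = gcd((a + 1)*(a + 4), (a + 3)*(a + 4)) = a + 4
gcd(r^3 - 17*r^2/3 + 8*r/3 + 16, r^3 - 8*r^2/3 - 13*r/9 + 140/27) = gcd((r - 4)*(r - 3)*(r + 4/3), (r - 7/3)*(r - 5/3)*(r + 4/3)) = r + 4/3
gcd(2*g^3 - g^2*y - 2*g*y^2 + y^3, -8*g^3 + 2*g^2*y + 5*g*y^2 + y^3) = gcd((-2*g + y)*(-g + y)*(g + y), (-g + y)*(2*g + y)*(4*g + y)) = -g + y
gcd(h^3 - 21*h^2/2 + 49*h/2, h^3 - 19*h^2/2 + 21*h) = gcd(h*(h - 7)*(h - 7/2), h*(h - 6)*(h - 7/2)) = h^2 - 7*h/2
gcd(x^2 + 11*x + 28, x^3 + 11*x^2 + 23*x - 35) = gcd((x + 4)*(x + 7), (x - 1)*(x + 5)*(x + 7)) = x + 7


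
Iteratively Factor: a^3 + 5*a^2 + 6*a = (a)*(a^2 + 5*a + 6) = a*(a + 3)*(a + 2)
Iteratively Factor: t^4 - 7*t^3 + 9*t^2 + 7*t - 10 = (t - 5)*(t^3 - 2*t^2 - t + 2) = (t - 5)*(t + 1)*(t^2 - 3*t + 2) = (t - 5)*(t - 2)*(t + 1)*(t - 1)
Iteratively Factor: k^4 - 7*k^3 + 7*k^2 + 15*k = (k - 5)*(k^3 - 2*k^2 - 3*k) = (k - 5)*(k + 1)*(k^2 - 3*k) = (k - 5)*(k - 3)*(k + 1)*(k)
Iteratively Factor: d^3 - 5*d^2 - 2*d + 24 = (d - 3)*(d^2 - 2*d - 8) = (d - 4)*(d - 3)*(d + 2)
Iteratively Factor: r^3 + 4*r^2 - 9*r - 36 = (r + 3)*(r^2 + r - 12) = (r + 3)*(r + 4)*(r - 3)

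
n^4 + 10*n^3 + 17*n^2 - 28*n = n*(n - 1)*(n + 4)*(n + 7)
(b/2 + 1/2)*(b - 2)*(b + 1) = b^3/2 - 3*b/2 - 1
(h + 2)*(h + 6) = h^2 + 8*h + 12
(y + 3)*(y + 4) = y^2 + 7*y + 12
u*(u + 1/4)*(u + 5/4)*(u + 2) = u^4 + 7*u^3/2 + 53*u^2/16 + 5*u/8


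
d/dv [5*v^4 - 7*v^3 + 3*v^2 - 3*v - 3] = 20*v^3 - 21*v^2 + 6*v - 3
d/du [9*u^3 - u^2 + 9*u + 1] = 27*u^2 - 2*u + 9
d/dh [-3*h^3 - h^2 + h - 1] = -9*h^2 - 2*h + 1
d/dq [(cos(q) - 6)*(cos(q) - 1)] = (7 - 2*cos(q))*sin(q)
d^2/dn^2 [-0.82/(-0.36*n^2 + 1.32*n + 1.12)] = (0.212544*n^2 - 0.779328*n - 0.82*(0.72*n - 1.32)*(1.44*n - 2.64) - 0.661248)/(-0.36*n^2 + 1.32*n + 1.12)^3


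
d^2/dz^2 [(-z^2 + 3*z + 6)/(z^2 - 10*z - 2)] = 2*(-7*z^3 + 12*z^2 - 162*z + 548)/(z^6 - 30*z^5 + 294*z^4 - 880*z^3 - 588*z^2 - 120*z - 8)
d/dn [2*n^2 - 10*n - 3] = 4*n - 10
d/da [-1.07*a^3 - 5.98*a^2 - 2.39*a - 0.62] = -3.21*a^2 - 11.96*a - 2.39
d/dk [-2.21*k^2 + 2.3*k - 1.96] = 2.3 - 4.42*k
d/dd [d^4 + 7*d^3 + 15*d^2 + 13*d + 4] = 4*d^3 + 21*d^2 + 30*d + 13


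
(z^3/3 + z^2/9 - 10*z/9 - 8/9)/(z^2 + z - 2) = (3*z^3 + z^2 - 10*z - 8)/(9*(z^2 + z - 2))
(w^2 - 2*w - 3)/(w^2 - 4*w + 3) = (w + 1)/(w - 1)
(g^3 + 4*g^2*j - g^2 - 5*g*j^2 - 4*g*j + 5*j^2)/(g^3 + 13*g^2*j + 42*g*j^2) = (g^3 + 4*g^2*j - g^2 - 5*g*j^2 - 4*g*j + 5*j^2)/(g*(g^2 + 13*g*j + 42*j^2))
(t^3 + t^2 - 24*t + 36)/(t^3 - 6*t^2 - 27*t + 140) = (t^3 + t^2 - 24*t + 36)/(t^3 - 6*t^2 - 27*t + 140)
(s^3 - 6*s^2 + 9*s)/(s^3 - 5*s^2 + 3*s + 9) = s/(s + 1)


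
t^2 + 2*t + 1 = (t + 1)^2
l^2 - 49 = (l - 7)*(l + 7)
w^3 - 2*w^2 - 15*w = w*(w - 5)*(w + 3)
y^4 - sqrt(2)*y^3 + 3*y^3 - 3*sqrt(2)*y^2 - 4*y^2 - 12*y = y*(y + 3)*(y - 2*sqrt(2))*(y + sqrt(2))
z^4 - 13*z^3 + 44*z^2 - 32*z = z*(z - 8)*(z - 4)*(z - 1)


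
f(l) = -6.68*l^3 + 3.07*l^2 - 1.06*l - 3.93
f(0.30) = -4.15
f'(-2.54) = -145.95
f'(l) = -20.04*l^2 + 6.14*l - 1.06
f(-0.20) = -3.54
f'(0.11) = -0.63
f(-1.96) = 60.24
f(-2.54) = 128.03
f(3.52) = -260.97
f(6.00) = -1342.65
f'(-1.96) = -90.08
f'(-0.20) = -3.09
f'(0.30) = -1.02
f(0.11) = -4.02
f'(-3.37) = -249.34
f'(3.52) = -227.75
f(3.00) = -159.84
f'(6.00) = -685.66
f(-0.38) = -2.72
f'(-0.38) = -6.29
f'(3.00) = -163.00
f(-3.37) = 290.17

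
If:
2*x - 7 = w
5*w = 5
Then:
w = 1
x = 4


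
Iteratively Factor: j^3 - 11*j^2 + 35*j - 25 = (j - 1)*(j^2 - 10*j + 25) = (j - 5)*(j - 1)*(j - 5)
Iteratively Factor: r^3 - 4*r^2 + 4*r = (r - 2)*(r^2 - 2*r) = r*(r - 2)*(r - 2)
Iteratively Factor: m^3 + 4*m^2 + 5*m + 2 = (m + 2)*(m^2 + 2*m + 1) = (m + 1)*(m + 2)*(m + 1)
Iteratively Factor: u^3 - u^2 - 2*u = (u - 2)*(u^2 + u) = (u - 2)*(u + 1)*(u)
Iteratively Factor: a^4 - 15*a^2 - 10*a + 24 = (a + 2)*(a^3 - 2*a^2 - 11*a + 12) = (a + 2)*(a + 3)*(a^2 - 5*a + 4) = (a - 1)*(a + 2)*(a + 3)*(a - 4)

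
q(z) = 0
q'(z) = 0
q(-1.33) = 0.00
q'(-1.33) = 0.00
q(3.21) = 0.00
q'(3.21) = 0.00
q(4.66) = 0.00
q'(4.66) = 0.00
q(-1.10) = 0.00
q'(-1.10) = 0.00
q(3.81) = 0.00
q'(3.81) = 0.00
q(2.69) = 0.00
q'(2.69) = 0.00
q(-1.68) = 0.00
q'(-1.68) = 0.00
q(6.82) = 0.00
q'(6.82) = 0.00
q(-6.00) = 0.00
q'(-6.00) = 0.00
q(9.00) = 0.00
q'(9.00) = 0.00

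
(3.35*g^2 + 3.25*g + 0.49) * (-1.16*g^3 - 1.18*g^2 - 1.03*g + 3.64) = -3.886*g^5 - 7.723*g^4 - 7.8539*g^3 + 8.2683*g^2 + 11.3253*g + 1.7836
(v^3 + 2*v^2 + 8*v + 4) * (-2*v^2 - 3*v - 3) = -2*v^5 - 7*v^4 - 25*v^3 - 38*v^2 - 36*v - 12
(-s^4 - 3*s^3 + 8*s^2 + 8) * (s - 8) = -s^5 + 5*s^4 + 32*s^3 - 64*s^2 + 8*s - 64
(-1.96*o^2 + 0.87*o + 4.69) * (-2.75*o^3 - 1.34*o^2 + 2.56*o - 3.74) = 5.39*o^5 + 0.2339*o^4 - 19.0809*o^3 + 3.273*o^2 + 8.7526*o - 17.5406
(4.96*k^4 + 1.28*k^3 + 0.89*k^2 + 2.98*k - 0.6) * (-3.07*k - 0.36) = -15.2272*k^5 - 5.7152*k^4 - 3.1931*k^3 - 9.469*k^2 + 0.7692*k + 0.216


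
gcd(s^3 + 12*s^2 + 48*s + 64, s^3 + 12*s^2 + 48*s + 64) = s^3 + 12*s^2 + 48*s + 64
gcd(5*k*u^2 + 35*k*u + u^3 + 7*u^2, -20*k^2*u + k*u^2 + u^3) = 5*k*u + u^2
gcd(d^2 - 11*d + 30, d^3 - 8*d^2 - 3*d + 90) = d^2 - 11*d + 30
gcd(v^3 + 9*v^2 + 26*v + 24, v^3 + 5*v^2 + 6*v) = v^2 + 5*v + 6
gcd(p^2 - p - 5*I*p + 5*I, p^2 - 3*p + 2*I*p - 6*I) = 1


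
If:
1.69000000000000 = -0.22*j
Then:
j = -7.68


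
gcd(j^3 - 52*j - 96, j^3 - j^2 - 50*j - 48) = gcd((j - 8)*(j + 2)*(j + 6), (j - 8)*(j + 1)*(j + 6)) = j^2 - 2*j - 48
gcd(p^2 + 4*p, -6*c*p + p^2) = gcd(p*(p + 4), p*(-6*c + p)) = p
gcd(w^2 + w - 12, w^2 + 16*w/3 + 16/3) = w + 4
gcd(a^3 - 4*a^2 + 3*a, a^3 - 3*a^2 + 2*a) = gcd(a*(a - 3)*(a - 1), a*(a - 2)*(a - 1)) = a^2 - a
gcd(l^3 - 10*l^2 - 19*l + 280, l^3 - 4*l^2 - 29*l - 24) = l - 8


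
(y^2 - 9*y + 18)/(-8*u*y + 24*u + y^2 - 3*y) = (y - 6)/(-8*u + y)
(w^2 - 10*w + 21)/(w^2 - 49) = (w - 3)/(w + 7)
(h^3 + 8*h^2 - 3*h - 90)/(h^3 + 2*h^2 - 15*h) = (h + 6)/h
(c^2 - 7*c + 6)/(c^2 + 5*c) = (c^2 - 7*c + 6)/(c*(c + 5))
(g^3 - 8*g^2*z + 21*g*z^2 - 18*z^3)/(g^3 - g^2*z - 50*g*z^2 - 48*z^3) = (-g^3 + 8*g^2*z - 21*g*z^2 + 18*z^3)/(-g^3 + g^2*z + 50*g*z^2 + 48*z^3)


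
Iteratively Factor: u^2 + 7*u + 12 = (u + 3)*(u + 4)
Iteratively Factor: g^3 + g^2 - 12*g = (g)*(g^2 + g - 12) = g*(g + 4)*(g - 3)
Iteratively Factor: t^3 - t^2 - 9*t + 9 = (t - 3)*(t^2 + 2*t - 3) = (t - 3)*(t - 1)*(t + 3)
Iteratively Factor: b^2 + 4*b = (b + 4)*(b)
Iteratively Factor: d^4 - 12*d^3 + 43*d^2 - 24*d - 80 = (d + 1)*(d^3 - 13*d^2 + 56*d - 80) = (d - 5)*(d + 1)*(d^2 - 8*d + 16) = (d - 5)*(d - 4)*(d + 1)*(d - 4)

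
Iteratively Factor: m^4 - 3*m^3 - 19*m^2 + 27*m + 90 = (m - 3)*(m^3 - 19*m - 30) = (m - 3)*(m + 2)*(m^2 - 2*m - 15) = (m - 3)*(m + 2)*(m + 3)*(m - 5)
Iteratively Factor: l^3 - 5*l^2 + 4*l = (l)*(l^2 - 5*l + 4) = l*(l - 4)*(l - 1)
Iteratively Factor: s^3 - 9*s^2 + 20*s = (s - 4)*(s^2 - 5*s) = s*(s - 4)*(s - 5)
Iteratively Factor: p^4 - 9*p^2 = (p)*(p^3 - 9*p) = p*(p + 3)*(p^2 - 3*p) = p^2*(p + 3)*(p - 3)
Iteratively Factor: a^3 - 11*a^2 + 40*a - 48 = (a - 4)*(a^2 - 7*a + 12) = (a - 4)^2*(a - 3)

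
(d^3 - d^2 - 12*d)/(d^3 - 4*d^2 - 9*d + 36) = d/(d - 3)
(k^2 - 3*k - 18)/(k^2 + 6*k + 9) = (k - 6)/(k + 3)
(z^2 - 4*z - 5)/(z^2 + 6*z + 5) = (z - 5)/(z + 5)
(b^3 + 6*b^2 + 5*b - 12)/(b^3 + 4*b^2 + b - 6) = (b + 4)/(b + 2)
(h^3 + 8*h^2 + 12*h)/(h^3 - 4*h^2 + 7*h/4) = 4*(h^2 + 8*h + 12)/(4*h^2 - 16*h + 7)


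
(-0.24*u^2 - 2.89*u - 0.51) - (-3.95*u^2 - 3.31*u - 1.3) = 3.71*u^2 + 0.42*u + 0.79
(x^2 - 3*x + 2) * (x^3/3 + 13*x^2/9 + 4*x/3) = x^5/3 + 4*x^4/9 - 7*x^3/3 - 10*x^2/9 + 8*x/3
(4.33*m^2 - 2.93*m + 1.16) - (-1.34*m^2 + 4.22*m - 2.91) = 5.67*m^2 - 7.15*m + 4.07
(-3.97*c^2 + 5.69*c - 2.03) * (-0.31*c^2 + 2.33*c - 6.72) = 1.2307*c^4 - 11.014*c^3 + 40.5654*c^2 - 42.9667*c + 13.6416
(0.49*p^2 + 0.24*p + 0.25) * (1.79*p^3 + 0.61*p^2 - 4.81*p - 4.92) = 0.8771*p^5 + 0.7285*p^4 - 1.763*p^3 - 3.4127*p^2 - 2.3833*p - 1.23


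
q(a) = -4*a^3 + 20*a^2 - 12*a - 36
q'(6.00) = -204.00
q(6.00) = -252.00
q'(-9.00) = -1344.00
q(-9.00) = 4608.00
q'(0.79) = 12.11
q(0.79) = -34.97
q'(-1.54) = -102.06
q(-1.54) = 44.52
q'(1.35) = 20.13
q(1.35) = -25.59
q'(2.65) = 9.73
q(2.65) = -1.79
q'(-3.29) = -273.49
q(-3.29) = 362.41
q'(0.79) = 12.11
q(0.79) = -34.97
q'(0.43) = 2.98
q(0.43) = -37.78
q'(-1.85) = -127.07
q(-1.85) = 79.98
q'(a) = -12*a^2 + 40*a - 12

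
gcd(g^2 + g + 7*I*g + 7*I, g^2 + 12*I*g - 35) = g + 7*I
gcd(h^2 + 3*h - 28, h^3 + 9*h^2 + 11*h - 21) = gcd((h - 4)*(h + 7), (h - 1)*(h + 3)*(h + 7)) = h + 7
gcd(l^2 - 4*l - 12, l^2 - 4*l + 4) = 1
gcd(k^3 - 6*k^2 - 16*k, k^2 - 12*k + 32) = k - 8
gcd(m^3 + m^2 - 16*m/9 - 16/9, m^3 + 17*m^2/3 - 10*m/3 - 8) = m^2 - m/3 - 4/3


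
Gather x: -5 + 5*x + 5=5*x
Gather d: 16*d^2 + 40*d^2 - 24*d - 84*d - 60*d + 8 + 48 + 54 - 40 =56*d^2 - 168*d + 70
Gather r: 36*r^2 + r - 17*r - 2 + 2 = 36*r^2 - 16*r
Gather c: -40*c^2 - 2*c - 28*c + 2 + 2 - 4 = -40*c^2 - 30*c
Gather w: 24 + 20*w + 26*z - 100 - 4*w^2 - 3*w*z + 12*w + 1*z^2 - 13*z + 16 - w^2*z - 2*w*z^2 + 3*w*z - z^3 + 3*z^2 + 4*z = w^2*(-z - 4) + w*(32 - 2*z^2) - z^3 + 4*z^2 + 17*z - 60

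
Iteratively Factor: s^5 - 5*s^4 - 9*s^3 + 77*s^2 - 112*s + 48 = (s - 1)*(s^4 - 4*s^3 - 13*s^2 + 64*s - 48) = (s - 1)*(s + 4)*(s^3 - 8*s^2 + 19*s - 12) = (s - 3)*(s - 1)*(s + 4)*(s^2 - 5*s + 4) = (s - 4)*(s - 3)*(s - 1)*(s + 4)*(s - 1)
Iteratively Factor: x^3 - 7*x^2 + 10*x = (x - 2)*(x^2 - 5*x) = (x - 5)*(x - 2)*(x)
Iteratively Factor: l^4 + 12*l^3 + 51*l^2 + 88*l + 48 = (l + 4)*(l^3 + 8*l^2 + 19*l + 12) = (l + 1)*(l + 4)*(l^2 + 7*l + 12) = (l + 1)*(l + 4)^2*(l + 3)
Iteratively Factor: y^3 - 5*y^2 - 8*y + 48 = (y + 3)*(y^2 - 8*y + 16) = (y - 4)*(y + 3)*(y - 4)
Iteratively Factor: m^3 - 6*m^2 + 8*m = (m)*(m^2 - 6*m + 8) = m*(m - 2)*(m - 4)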